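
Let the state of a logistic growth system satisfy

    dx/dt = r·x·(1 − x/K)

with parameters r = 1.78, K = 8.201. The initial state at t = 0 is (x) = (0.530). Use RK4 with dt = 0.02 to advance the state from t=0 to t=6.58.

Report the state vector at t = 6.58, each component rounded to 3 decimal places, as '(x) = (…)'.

(x) = (8.200)

t=0.000: state=(0.530)
step 1 (dt=0.02): k1=(0.882), k2=(0.896), k3=(0.896), k4=(0.910); state += dt/6·(k1+2k2+2k3+k4)
t=0.020: state=(0.548)
t=0.040: state=(0.566)
t=0.060: state=(0.585)
continuing one RK4 step at a time; state shown every 25 steps (Δt=0.5):
t=0.500: state=(1.181)
t=1.000: state=(2.383)
t=1.500: state=(4.096)
t=2.000: state=(5.810)
t=2.500: state=(7.015)
t=3.000: state=(7.669)
t=3.500: state=(7.974)
t=4.000: state=(8.106)
t=4.500: state=(8.162)
t=5.000: state=(8.185)
t=5.500: state=(8.194)
t=6.000: state=(8.198)
t=6.500: state=(8.200)
t=6.580: state=(8.200)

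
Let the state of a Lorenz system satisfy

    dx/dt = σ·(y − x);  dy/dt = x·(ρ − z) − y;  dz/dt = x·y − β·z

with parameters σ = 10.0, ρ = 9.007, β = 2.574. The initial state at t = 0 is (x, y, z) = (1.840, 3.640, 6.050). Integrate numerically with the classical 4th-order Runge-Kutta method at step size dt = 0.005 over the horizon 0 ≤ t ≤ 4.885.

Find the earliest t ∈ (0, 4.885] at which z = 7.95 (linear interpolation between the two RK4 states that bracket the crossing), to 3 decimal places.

t = 0.415

t=0.000: state=(1.840, 3.640, 6.050)
step 1 (dt=0.005): k1=(18.000, 1.801, -8.875), k2=(17.595, 1.971, -8.646), k3=(17.609, 1.967, -8.650), k4=(17.218, 2.135, -8.424); state += dt/6·(k1+2k2+2k3+k4)
t=0.005: state=(1.928, 3.650, 6.007)
t=0.010: state=(2.012, 3.661, 5.966)
t=0.015: state=(2.093, 3.674, 5.927)
continuing one RK4 step at a time; state shown every 40 steps (Δt=0.2):
t=0.200: state=(4.013, 4.871, 5.719)
t=0.400: state=(5.528, 6.042, 7.747)
t=0.415: state=(5.600, 6.048, 7.949)
next step: t=0.420: state=(5.622, 6.046, 8.016) — z has crossed 7.95
linear interpolation between t=0.415 (7.94914) and t=0.420 (8.01606) → t≈0.415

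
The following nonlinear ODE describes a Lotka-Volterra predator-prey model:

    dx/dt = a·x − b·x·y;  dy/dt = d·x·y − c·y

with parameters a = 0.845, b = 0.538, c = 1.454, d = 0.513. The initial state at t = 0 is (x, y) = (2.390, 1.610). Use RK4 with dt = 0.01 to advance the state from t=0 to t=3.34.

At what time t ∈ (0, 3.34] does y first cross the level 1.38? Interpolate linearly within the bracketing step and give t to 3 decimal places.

t=0.000: state=(2.390, 1.610)
step 1 (dt=0.01): k1=(-0.051, -0.367), k2=(-0.048, -0.367), k3=(-0.048, -0.367), k4=(-0.046, -0.367); state += dt/6·(k1+2k2+2k3+k4)
t=0.010: state=(2.390, 1.606)
t=0.020: state=(2.389, 1.603)
t=0.030: state=(2.389, 1.599)
continuing one RK4 step at a time; state shown every 20 steps (Δt=0.2):
t=0.200: state=(2.389, 1.538)
t=0.400: state=(2.406, 1.470)
t=0.600: state=(2.441, 1.410)
t=0.700: state=(2.464, 1.382)
next step: t=0.710: state=(2.466, 1.380) — y has crossed 1.38
linear interpolation between t=0.700 (1.38213) and t=0.710 (1.37951) → t≈0.708

t = 0.708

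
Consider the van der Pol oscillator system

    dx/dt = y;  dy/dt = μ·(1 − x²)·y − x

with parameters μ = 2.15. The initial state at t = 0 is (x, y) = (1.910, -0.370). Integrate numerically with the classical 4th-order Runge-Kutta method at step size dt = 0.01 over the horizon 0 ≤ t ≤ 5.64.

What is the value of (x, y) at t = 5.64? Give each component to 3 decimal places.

(x, y) = (-1.091, 0.770)

t=0.000: state=(1.910, -0.370)
step 1 (dt=0.01): k1=(-0.370, 0.197), k2=(-0.369, 0.187), k3=(-0.369, 0.187), k4=(-0.368, 0.178); state += dt/6·(k1+2k2+2k3+k4)
t=0.010: state=(1.906, -0.368)
t=0.020: state=(1.903, -0.366)
t=0.030: state=(1.899, -0.365)
continuing one RK4 step at a time; state shown every 20 steps (Δt=0.2):
t=0.200: state=(1.838, -0.356)
t=0.400: state=(1.766, -0.368)
t=0.600: state=(1.690, -0.390)
t=0.800: state=(1.609, -0.421)
t=1.000: state=(1.521, -0.460)
t=1.200: state=(1.425, -0.511)
t=1.400: state=(1.316, -0.580)
t=1.600: state=(1.191, -0.677)
t=1.800: state=(1.042, -0.821)
t=2.000: state=(0.857, -1.050)
t=2.200: state=(0.611, -1.439)
t=2.400: state=(0.261, -2.130)
t=2.600: state=(-0.271, -3.250)
t=2.800: state=(-1.020, -3.988)
t=3.000: state=(-1.697, -2.426)
t=3.200: state=(-1.979, -0.605)
t=3.400: state=(-2.020, 0.060)
t=3.600: state=(-1.986, 0.242)
t=3.800: state=(-1.931, 0.299)
t=4.000: state=(-1.868, 0.327)
t=4.200: state=(-1.801, 0.350)
t=4.400: state=(-1.728, 0.374)
t=4.600: state=(-1.651, 0.403)
t=4.800: state=(-1.567, 0.438)
t=5.000: state=(-1.475, 0.483)
t=5.200: state=(-1.373, 0.542)
t=5.400: state=(-1.257, 0.623)
t=5.600: state=(-1.121, 0.740)
t=5.640: state=(-1.091, 0.770)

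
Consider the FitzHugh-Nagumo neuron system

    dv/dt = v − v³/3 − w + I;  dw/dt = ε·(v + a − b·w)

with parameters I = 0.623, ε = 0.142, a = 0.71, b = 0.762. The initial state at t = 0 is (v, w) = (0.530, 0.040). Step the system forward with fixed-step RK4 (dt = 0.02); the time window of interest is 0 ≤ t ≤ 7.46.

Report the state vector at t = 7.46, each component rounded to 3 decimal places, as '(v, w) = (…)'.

(v, w) = (0.938, 1.543)

t=0.000: state=(0.530, 0.040)
step 1 (dt=0.02): k1=(1.063, 0.172), k2=(1.069, 0.173), k3=(1.069, 0.173), k4=(1.075, 0.174); state += dt/6·(k1+2k2+2k3+k4)
t=0.020: state=(0.551, 0.043)
t=0.040: state=(0.573, 0.047)
t=0.060: state=(0.595, 0.051)
continuing one RK4 step at a time; state shown every 25 steps (Δt=0.5):
t=0.500: state=(1.103, 0.143)
t=1.000: state=(1.561, 0.279)
t=1.500: state=(1.748, 0.429)
t=2.000: state=(1.771, 0.577)
t=2.500: state=(1.735, 0.717)
t=3.000: state=(1.678, 0.847)
t=3.500: state=(1.615, 0.965)
t=4.000: state=(1.548, 1.073)
t=4.500: state=(1.477, 1.170)
t=5.000: state=(1.403, 1.257)
t=5.500: state=(1.325, 1.334)
t=6.000: state=(1.241, 1.401)
t=6.500: state=(1.150, 1.459)
t=7.000: state=(1.047, 1.507)
t=7.460: state=(0.938, 1.543)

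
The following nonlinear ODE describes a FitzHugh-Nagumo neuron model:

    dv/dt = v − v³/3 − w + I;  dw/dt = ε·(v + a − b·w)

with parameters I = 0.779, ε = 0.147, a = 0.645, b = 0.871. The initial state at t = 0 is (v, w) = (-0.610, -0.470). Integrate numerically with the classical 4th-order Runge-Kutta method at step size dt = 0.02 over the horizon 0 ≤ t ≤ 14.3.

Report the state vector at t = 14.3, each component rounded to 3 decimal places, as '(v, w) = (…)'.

t=0.000: state=(-0.610, -0.470)
step 1 (dt=0.02): k1=(0.715, 0.065), k2=(0.719, 0.066), k3=(0.719, 0.066), k4=(0.722, 0.067); state += dt/6·(k1+2k2+2k3+k4)
t=0.020: state=(-0.596, -0.469)
t=0.040: state=(-0.581, -0.467)
t=0.060: state=(-0.566, -0.466)
continuing one RK4 step at a time; state shown every 25 steps (Δt=0.5):
t=0.500: state=(-0.187, -0.424)
t=1.000: state=(0.449, -0.344)
t=1.500: state=(1.279, -0.215)
t=2.000: state=(1.832, -0.042)
t=2.500: state=(1.970, 0.144)
t=3.000: state=(1.956, 0.321)
t=3.500: state=(1.907, 0.485)
t=4.000: state=(1.850, 0.634)
t=4.500: state=(1.792, 0.770)
t=5.000: state=(1.733, 0.894)
t=5.500: state=(1.675, 1.006)
t=6.000: state=(1.616, 1.106)
t=6.500: state=(1.557, 1.197)
t=7.000: state=(1.497, 1.277)
t=7.500: state=(1.437, 1.348)
t=8.000: state=(1.376, 1.411)
t=8.500: state=(1.313, 1.465)
t=9.000: state=(1.248, 1.511)
t=9.500: state=(1.181, 1.550)
t=10.000: state=(1.109, 1.581)
t=10.500: state=(1.032, 1.605)
t=11.000: state=(0.948, 1.622)
t=11.500: state=(0.852, 1.631)
t=12.000: state=(0.738, 1.633)
t=12.500: state=(0.598, 1.625)
t=13.000: state=(0.410, 1.607)
t=13.500: state=(0.142, 1.573)
t=14.000: state=(-0.266, 1.518)
t=14.300: state=(-0.600, 1.470)

(v, w) = (-0.600, 1.470)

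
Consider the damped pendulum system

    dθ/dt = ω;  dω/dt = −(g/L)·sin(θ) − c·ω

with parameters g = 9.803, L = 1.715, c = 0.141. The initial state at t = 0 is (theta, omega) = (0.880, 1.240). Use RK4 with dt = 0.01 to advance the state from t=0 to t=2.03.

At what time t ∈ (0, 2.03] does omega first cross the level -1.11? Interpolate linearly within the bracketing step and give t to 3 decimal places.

t = 0.491

t=0.000: state=(0.880, 1.240)
step 1 (dt=0.01): k1=(1.240, -4.580), k2=(1.217, -4.600), k3=(1.217, -4.599), k4=(1.194, -4.618); state += dt/6·(k1+2k2+2k3+k4)
t=0.010: state=(0.892, 1.194)
t=0.020: state=(0.904, 1.148)
t=0.030: state=(0.915, 1.101)
continuing one RK4 step at a time; state shown every 10 steps (Δt=0.1):
t=0.100: state=(0.981, 0.766)
t=0.200: state=(1.033, 0.275)
t=0.300: state=(1.035, -0.218)
t=0.400: state=(0.990, -0.698)
t=0.490: state=(0.908, -1.105)
next step: t=0.500: state=(0.897, -1.148) — omega has crossed -1.11
linear interpolation between t=0.490 (-1.10495) and t=0.500 (-1.14823) → t≈0.491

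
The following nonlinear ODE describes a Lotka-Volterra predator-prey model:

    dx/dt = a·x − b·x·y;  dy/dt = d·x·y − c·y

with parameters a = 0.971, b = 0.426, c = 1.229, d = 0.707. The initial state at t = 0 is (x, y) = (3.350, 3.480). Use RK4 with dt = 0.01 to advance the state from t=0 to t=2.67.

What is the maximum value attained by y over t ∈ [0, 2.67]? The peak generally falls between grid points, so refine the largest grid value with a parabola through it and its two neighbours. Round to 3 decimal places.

max y = 5.160

t=0.000: state=(3.350, 3.480)
step 1 (dt=0.01): k1=(-1.713, 3.965), k2=(-1.737, 3.967), k3=(-1.737, 3.966), k4=(-1.761, 3.967); state += dt/6·(k1+2k2+2k3+k4)
t=0.010: state=(3.333, 3.520)
t=0.020: state=(3.315, 3.559)
t=0.030: state=(3.296, 3.599)
continuing one RK4 step at a time; state shown every 10 steps (Δt=0.1):
t=0.100: state=(3.156, 3.874)
t=0.200: state=(2.925, 4.249)
t=0.300: state=(2.670, 4.580)
t=0.400: state=(2.407, 4.846)
t=0.500: state=(2.148, 5.034)
t=0.600: state=(1.906, 5.137)
t=0.700: state=(1.686, 5.158)
t=0.800: state=(1.493, 5.103)
t=0.900: state=(1.327, 4.985)
t=1.000: state=(1.186, 4.817)
t=1.100: state=(1.069, 4.613)
t=1.200: state=(0.973, 4.384)
t=1.300: state=(0.894, 4.141)
t=1.400: state=(0.830, 3.892)
t=1.500: state=(0.779, 3.643)
t=1.600: state=(0.739, 3.399)
t=1.700: state=(0.708, 3.164)
t=1.800: state=(0.685, 2.939)
t=1.900: state=(0.669, 2.727)
t=2.000: state=(0.659, 2.527)
t=2.100: state=(0.655, 2.341)
t=2.200: state=(0.656, 2.169)
t=2.300: state=(0.661, 2.009)
t=2.400: state=(0.671, 1.862)
t=2.500: state=(0.685, 1.728)
t=2.600: state=(0.703, 1.605)
t=2.670: state=(0.718, 1.525)
largest grid value and its neighbours: y(0.670)=5.15983, y(0.680)=5.15984, y(0.690)=5.15907
parabola through these three points peaks at t≈0.675 with y≈5.15993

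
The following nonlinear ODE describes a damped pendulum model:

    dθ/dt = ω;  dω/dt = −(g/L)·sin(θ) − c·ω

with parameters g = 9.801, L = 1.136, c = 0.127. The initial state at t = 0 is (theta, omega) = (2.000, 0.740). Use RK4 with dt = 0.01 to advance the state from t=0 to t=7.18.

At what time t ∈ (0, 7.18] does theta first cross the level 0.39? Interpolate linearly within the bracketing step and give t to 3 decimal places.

t = 0.744

t=0.000: state=(2.000, 0.740)
step 1 (dt=0.01): k1=(0.740, -7.939), k2=(0.700, -7.921), k3=(0.700, -7.921), k4=(0.661, -7.904); state += dt/6·(k1+2k2+2k3+k4)
t=0.010: state=(2.007, 0.661)
t=0.020: state=(2.013, 0.582)
t=0.030: state=(2.019, 0.503)
continuing one RK4 step at a time; state shown every 25 steps (Δt=0.25):
t=0.250: state=(1.942, -1.203)
t=0.500: state=(1.388, -3.242)
t=0.740: state=(0.409, -4.709)
next step: t=0.750: state=(0.361, -4.736) — theta has crossed 0.39
linear interpolation between t=0.740 (0.40861) and t=0.750 (0.36138) → t≈0.744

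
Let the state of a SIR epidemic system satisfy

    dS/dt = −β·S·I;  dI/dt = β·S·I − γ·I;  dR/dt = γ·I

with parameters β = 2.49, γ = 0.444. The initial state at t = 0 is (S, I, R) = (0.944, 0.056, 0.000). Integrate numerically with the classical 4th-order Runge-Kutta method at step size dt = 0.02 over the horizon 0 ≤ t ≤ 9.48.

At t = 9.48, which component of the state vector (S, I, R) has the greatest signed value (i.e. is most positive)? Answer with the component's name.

largest component: R

t=0.000: state=(0.944, 0.056, 0.000)
step 1 (dt=0.02): k1=(-0.132, 0.107, 0.025), k2=(-0.134, 0.109, 0.025), k3=(-0.134, 0.109, 0.025), k4=(-0.136, 0.111, 0.026); state += dt/6·(k1+2k2+2k3+k4)
t=0.020: state=(0.941, 0.058, 0.001)
t=0.040: state=(0.939, 0.060, 0.001)
t=0.060: state=(0.936, 0.063, 0.002)
continuing one RK4 step at a time; state shown every 25 steps (Δt=0.5):
t=0.500: state=(0.842, 0.137, 0.020)
t=1.000: state=(0.652, 0.282, 0.066)
t=1.500: state=(0.415, 0.438, 0.146)
t=2.000: state=(0.226, 0.519, 0.255)
t=2.500: state=(0.118, 0.511, 0.370)
t=3.000: state=(0.065, 0.457, 0.478)
t=3.500: state=(0.038, 0.390, 0.572)
t=4.000: state=(0.024, 0.324, 0.651)
t=4.500: state=(0.017, 0.266, 0.717)
t=5.000: state=(0.013, 0.217, 0.770)
t=5.500: state=(0.010, 0.176, 0.814)
t=6.000: state=(0.008, 0.143, 0.849)
t=6.500: state=(0.007, 0.115, 0.878)
t=7.000: state=(0.006, 0.093, 0.901)
t=7.500: state=(0.005, 0.075, 0.919)
t=8.000: state=(0.005, 0.061, 0.934)
t=8.500: state=(0.005, 0.049, 0.946)
t=9.000: state=(0.004, 0.039, 0.956)
t=9.480: state=(0.004, 0.032, 0.964)
compare at T: S=0.004, I=0.032, R=0.964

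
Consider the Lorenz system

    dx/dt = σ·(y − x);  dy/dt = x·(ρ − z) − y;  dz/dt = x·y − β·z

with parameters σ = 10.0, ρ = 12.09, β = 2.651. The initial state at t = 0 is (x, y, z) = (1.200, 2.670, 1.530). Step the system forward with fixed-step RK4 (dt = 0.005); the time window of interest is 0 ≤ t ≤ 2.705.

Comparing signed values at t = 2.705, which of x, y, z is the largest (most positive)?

t=0.000: state=(1.200, 2.670, 1.530)
step 1 (dt=0.005): k1=(14.700, 10.002, -0.852), k2=(14.583, 10.368, -0.717), k3=(14.595, 10.363, -0.718), k4=(14.488, 10.725, -0.582); state += dt/6·(k1+2k2+2k3+k4)
t=0.005: state=(1.273, 2.722, 1.526)
t=0.010: state=(1.345, 2.777, 1.524)
t=0.015: state=(1.416, 2.836, 1.523)
continuing one RK4 step at a time; state shown every 20 steps (Δt=0.1):
t=0.100: state=(2.677, 4.343, 1.781)
t=0.200: state=(4.752, 7.283, 3.284)
t=0.300: state=(7.613, 10.564, 7.540)
t=0.400: state=(9.717, 10.384, 14.352)
t=0.500: state=(8.415, 5.443, 17.603)
t=0.600: state=(5.041, 1.860, 15.518)
t=0.700: state=(2.624, 0.996, 12.324)
t=0.800: state=(1.614, 1.108, 9.633)
t=0.900: state=(1.427, 1.498, 7.556)
t=1.000: state=(1.691, 2.137, 6.041)
t=1.100: state=(2.330, 3.180, 5.101)
t=1.200: state=(3.435, 4.818, 4.927)
t=1.300: state=(5.114, 7.063, 6.038)
t=1.400: state=(7.146, 9.069, 9.114)
t=1.500: state=(8.415, 8.752, 13.392)
t=1.600: state=(7.614, 5.826, 15.556)
t=1.700: state=(5.472, 3.310, 14.481)
t=1.800: state=(3.710, 2.426, 12.195)
t=1.900: state=(2.893, 2.496, 10.035)
t=2.000: state=(2.823, 3.044, 8.375)
t=2.100: state=(3.290, 3.992, 7.360)
t=2.200: state=(4.213, 5.349, 7.187)
t=2.300: state=(5.510, 6.913, 8.166)
t=2.400: state=(6.829, 7.930, 10.395)
t=2.500: state=(7.425, 7.408, 12.932)
t=2.600: state=(6.785, 5.628, 14.047)
t=2.700: state=(5.443, 4.086, 13.339)
t=2.705: state=(5.376, 4.033, 13.272)
compare at T: x=5.376, y=4.033, z=13.272

largest component: z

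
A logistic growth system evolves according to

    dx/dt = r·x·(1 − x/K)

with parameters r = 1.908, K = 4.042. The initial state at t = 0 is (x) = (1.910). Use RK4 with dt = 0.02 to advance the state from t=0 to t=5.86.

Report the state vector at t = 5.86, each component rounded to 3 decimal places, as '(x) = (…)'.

(x) = (4.042)

t=0.000: state=(1.910)
step 1 (dt=0.02): k1=(1.922), k2=(1.924), k3=(1.924), k4=(1.926); state += dt/6·(k1+2k2+2k3+k4)
t=0.020: state=(1.948)
t=0.040: state=(1.987)
t=0.060: state=(2.026)
continuing one RK4 step at a time; state shown every 10 steps (Δt=0.2):
t=0.200: state=(2.294)
t=0.400: state=(2.659)
t=0.600: state=(2.982)
t=0.800: state=(3.253)
t=1.000: state=(3.468)
t=1.200: state=(3.631)
t=1.400: state=(3.752)
t=1.600: state=(3.840)
t=1.800: state=(3.902)
t=2.000: state=(3.945)
t=2.200: state=(3.975)
t=2.400: state=(3.996)
t=2.600: state=(4.011)
t=2.800: state=(4.021)
t=3.000: state=(4.027)
t=3.200: state=(4.032)
t=3.400: state=(4.035)
t=3.600: state=(4.037)
t=3.800: state=(4.039)
t=4.000: state=(4.040)
t=4.200: state=(4.041)
t=4.400: state=(4.041)
t=4.600: state=(4.041)
t=4.800: state=(4.042)
t=5.000: state=(4.042)
t=5.200: state=(4.042)
t=5.400: state=(4.042)
t=5.600: state=(4.042)
t=5.800: state=(4.042)
t=5.860: state=(4.042)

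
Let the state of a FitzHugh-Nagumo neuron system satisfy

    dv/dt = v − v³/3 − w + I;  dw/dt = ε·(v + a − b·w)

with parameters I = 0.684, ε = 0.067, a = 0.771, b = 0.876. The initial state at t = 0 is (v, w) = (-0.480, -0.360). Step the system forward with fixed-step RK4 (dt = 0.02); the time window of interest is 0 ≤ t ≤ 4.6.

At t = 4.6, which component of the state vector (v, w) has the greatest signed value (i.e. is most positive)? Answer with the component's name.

largest component: v

t=0.000: state=(-0.480, -0.360)
step 1 (dt=0.02): k1=(0.601, 0.041), k2=(0.605, 0.041), k3=(0.605, 0.041), k4=(0.609, 0.041); state += dt/6·(k1+2k2+2k3+k4)
t=0.020: state=(-0.468, -0.359)
t=0.040: state=(-0.456, -0.358)
t=0.060: state=(-0.443, -0.357)
continuing one RK4 step at a time; state shown every 10 steps (Δt=0.2):
t=0.200: state=(-0.350, -0.351)
t=0.400: state=(-0.198, -0.340)
t=0.600: state=(-0.017, -0.328)
t=0.800: state=(0.202, -0.312)
t=1.000: state=(0.463, -0.294)
t=1.200: state=(0.762, -0.272)
t=1.400: state=(1.081, -0.246)
t=1.600: state=(1.384, -0.217)
t=1.800: state=(1.631, -0.184)
t=2.000: state=(1.804, -0.149)
t=2.200: state=(1.909, -0.112)
t=2.400: state=(1.965, -0.074)
t=2.600: state=(1.991, -0.037)
t=2.800: state=(2.000, 0.001)
t=3.000: state=(2.000, 0.037)
t=3.200: state=(1.994, 0.074)
t=3.400: state=(1.985, 0.110)
t=3.600: state=(1.975, 0.145)
t=3.800: state=(1.964, 0.180)
t=4.000: state=(1.952, 0.214)
t=4.200: state=(1.941, 0.248)
t=4.400: state=(1.929, 0.281)
t=4.600: state=(1.917, 0.314)
compare at T: v=1.917, w=0.314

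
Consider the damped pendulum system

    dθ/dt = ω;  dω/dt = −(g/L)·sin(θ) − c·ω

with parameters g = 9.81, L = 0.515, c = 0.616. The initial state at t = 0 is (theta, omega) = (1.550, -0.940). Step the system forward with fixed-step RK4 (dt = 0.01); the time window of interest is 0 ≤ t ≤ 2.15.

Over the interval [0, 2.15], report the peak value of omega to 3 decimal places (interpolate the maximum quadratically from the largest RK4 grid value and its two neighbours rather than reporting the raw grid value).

max omega = 4.366

t=0.000: state=(1.550, -0.940)
step 1 (dt=0.01): k1=(-0.940, -18.465), k2=(-1.032, -18.406), k3=(-1.032, -18.406), k4=(-1.124, -18.347); state += dt/6·(k1+2k2+2k3+k4)
t=0.010: state=(1.540, -1.124)
t=0.020: state=(1.528, -1.307)
t=0.030: state=(1.514, -1.489)
continuing one RK4 step at a time; state shown every 10 steps (Δt=0.1):
t=0.100: state=(1.366, -2.720)
t=0.200: state=(1.013, -4.270)
t=0.300: state=(0.529, -5.298)
t=0.400: state=(-0.016, -5.442)
t=0.500: state=(-0.526, -4.610)
t=0.600: state=(-0.916, -3.103)
t=0.700: state=(-1.138, -1.325)
t=0.800: state=(-1.181, 0.458)
t=0.900: state=(-1.051, 2.100)
t=1.000: state=(-0.771, 3.440)
t=1.100: state=(-0.381, 4.241)
t=1.200: state=(0.052, 4.284)
t=1.300: state=(0.450, 3.558)
t=1.400: state=(0.746, 2.291)
t=1.500: state=(0.900, 0.785)
t=1.600: state=(0.903, -0.725)
t=1.700: state=(0.761, -2.059)
t=1.800: state=(0.503, -3.034)
t=1.900: state=(0.172, -3.465)
t=2.000: state=(-0.169, -3.255)
t=2.100: state=(-0.459, -2.478)
t=2.150: state=(-0.570, -1.939)
largest grid value and its neighbours: omega(1.150)=4.36478, omega(1.160)=4.36506, omega(1.170)=4.35712
parabola through these three points peaks at t≈1.155 with omega≈4.36595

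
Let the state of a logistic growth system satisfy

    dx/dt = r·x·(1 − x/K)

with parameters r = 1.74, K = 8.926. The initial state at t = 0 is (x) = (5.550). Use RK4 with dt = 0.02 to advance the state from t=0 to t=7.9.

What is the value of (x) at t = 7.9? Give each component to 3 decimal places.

(x) = (8.926)

t=0.000: state=(5.550)
step 1 (dt=0.02): k1=(3.652), k2=(3.637), k3=(3.637), k4=(3.621); state += dt/6·(k1+2k2+2k3+k4)
t=0.020: state=(5.623)
t=0.040: state=(5.695)
t=0.060: state=(5.766)
continuing one RK4 step at a time; state shown every 25 steps (Δt=0.5):
t=0.500: state=(7.113)
t=1.000: state=(8.065)
t=1.500: state=(8.544)
t=2.000: state=(8.762)
t=2.500: state=(8.856)
t=3.000: state=(8.897)
t=3.500: state=(8.914)
t=4.000: state=(8.921)
t=4.500: state=(8.924)
t=5.000: state=(8.925)
t=5.500: state=(8.926)
t=6.000: state=(8.926)
t=6.500: state=(8.926)
t=7.000: state=(8.926)
t=7.500: state=(8.926)
t=7.900: state=(8.926)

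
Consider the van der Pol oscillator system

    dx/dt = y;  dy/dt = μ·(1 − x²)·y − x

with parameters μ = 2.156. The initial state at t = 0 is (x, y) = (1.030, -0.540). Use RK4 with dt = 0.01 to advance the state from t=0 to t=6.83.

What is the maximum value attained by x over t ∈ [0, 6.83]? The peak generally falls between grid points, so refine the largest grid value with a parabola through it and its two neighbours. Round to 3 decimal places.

max x = 2.021

t=0.000: state=(1.030, -0.540)
step 1 (dt=0.01): k1=(-0.540, -0.959), k2=(-0.545, -0.962), k3=(-0.545, -0.962), k4=(-0.550, -0.966); state += dt/6·(k1+2k2+2k3+k4)
t=0.010: state=(1.025, -0.550)
t=0.020: state=(1.019, -0.559)
t=0.030: state=(1.013, -0.569)
continuing one RK4 step at a time; state shown every 25 steps (Δt=0.25):
t=0.250: state=(0.862, -0.815)
t=0.500: state=(0.610, -1.248)
t=0.750: state=(0.207, -2.067)
t=1.000: state=(-0.474, -3.425)
t=1.250: state=(-1.390, -3.313)
t=1.500: state=(-1.911, -0.924)
t=1.750: state=(-1.991, 0.053)
t=2.000: state=(-1.945, 0.262)
t=2.250: state=(-1.872, 0.319)
t=2.500: state=(-1.788, 0.352)
t=2.750: state=(-1.696, 0.384)
t=3.000: state=(-1.595, 0.424)
t=3.250: state=(-1.483, 0.478)
t=3.500: state=(-1.354, 0.553)
t=3.750: state=(-1.203, 0.665)
t=4.000: state=(-1.016, 0.849)
t=4.250: state=(-0.767, 1.181)
t=4.500: state=(-0.398, 1.847)
t=4.750: state=(0.211, 3.137)
t=5.000: state=(1.145, 3.915)
t=5.250: state=(1.858, 1.531)
t=5.500: state=(2.020, 0.078)
t=5.750: state=(1.990, -0.233)
t=6.000: state=(1.921, -0.303)
t=6.250: state=(1.841, -0.335)
t=6.500: state=(1.754, -0.364)
t=6.750: state=(1.659, -0.399)
t=6.830: state=(1.626, -0.411)
largest grid value and its neighbours: x(5.520)=2.02065, x(5.530)=2.02085, x(5.540)=2.02084
parabola through these three points peaks at t≈5.535 with x≈2.02087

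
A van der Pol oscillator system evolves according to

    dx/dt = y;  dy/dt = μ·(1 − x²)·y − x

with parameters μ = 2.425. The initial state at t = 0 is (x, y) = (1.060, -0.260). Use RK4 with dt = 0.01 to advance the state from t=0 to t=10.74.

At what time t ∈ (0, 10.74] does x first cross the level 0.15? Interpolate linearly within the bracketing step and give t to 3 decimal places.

t=0.000: state=(1.060, -0.260)
step 1 (dt=0.01): k1=(-0.260, -0.982), k2=(-0.265, -0.981), k3=(-0.265, -0.981), k4=(-0.270, -0.980); state += dt/6·(k1+2k2+2k3+k4)
t=0.010: state=(1.057, -0.270)
t=0.020: state=(1.055, -0.280)
t=0.030: state=(1.052, -0.289)
continuing one RK4 step at a time; state shown every 50 steps (Δt=0.5):
t=0.500: state=(0.801, -0.817)
t=0.970: state=(0.159, -2.213)
next step: t=0.980: state=(0.137, -2.267) — x has crossed 0.15
linear interpolation between t=0.970 (0.15892) and t=0.980 (0.13653) → t≈0.974

t = 0.974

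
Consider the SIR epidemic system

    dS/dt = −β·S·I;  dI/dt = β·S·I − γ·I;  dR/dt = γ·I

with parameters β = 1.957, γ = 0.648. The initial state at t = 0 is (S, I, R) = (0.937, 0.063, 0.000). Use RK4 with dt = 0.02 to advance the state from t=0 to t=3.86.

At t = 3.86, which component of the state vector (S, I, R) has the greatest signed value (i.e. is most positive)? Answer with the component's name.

t=0.000: state=(0.937, 0.063, 0.000)
step 1 (dt=0.02): k1=(-0.116, 0.075, 0.041), k2=(-0.117, 0.075, 0.041), k3=(-0.117, 0.075, 0.041), k4=(-0.118, 0.076, 0.042); state += dt/6·(k1+2k2+2k3+k4)
t=0.020: state=(0.935, 0.065, 0.001)
t=0.040: state=(0.932, 0.066, 0.002)
t=0.060: state=(0.930, 0.068, 0.003)
continuing one RK4 step at a time; state shown every 10 steps (Δt=0.2):
t=0.200: state=(0.911, 0.079, 0.009)
t=0.400: state=(0.880, 0.099, 0.021)
t=0.600: state=(0.843, 0.122, 0.035)
t=0.800: state=(0.800, 0.148, 0.052)
t=1.000: state=(0.751, 0.176, 0.073)
t=1.200: state=(0.697, 0.205, 0.098)
t=1.400: state=(0.639, 0.234, 0.127)
t=1.600: state=(0.580, 0.261, 0.159)
t=1.800: state=(0.521, 0.285, 0.194)
t=2.000: state=(0.465, 0.303, 0.232)
t=2.200: state=(0.411, 0.316, 0.273)
t=2.400: state=(0.363, 0.323, 0.314)
t=2.600: state=(0.320, 0.324, 0.356)
t=2.800: state=(0.282, 0.320, 0.398)
t=3.000: state=(0.249, 0.312, 0.439)
t=3.200: state=(0.221, 0.301, 0.479)
t=3.400: state=(0.197, 0.287, 0.517)
t=3.600: state=(0.176, 0.271, 0.553)
t=3.800: state=(0.159, 0.254, 0.587)
t=3.860: state=(0.155, 0.249, 0.597)
compare at T: S=0.155, I=0.249, R=0.597

largest component: R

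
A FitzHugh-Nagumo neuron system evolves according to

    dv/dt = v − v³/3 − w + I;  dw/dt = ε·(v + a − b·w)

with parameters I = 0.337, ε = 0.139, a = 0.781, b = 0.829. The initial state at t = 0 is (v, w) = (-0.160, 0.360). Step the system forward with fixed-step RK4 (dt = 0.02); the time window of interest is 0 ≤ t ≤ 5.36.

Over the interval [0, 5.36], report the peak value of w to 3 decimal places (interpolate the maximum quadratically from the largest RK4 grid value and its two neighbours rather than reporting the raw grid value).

max w = 0.384

t=0.000: state=(-0.160, 0.360)
step 1 (dt=0.02): k1=(-0.182, 0.045), k2=(-0.184, 0.045), k3=(-0.184, 0.045), k4=(-0.186, 0.044); state += dt/6·(k1+2k2+2k3+k4)
t=0.020: state=(-0.164, 0.361)
t=0.040: state=(-0.167, 0.362)
t=0.060: state=(-0.171, 0.363)
continuing one RK4 step at a time; state shown every 10 steps (Δt=0.2):
t=0.200: state=(-0.201, 0.368)
t=0.400: state=(-0.252, 0.375)
t=0.600: state=(-0.316, 0.380)
t=0.800: state=(-0.392, 0.383)
t=1.000: state=(-0.483, 0.384)
t=1.200: state=(-0.589, 0.382)
t=1.400: state=(-0.709, 0.377)
t=1.600: state=(-0.840, 0.369)
t=1.800: state=(-0.977, 0.357)
t=2.000: state=(-1.112, 0.341)
t=2.200: state=(-1.237, 0.323)
t=2.400: state=(-1.347, 0.301)
t=2.600: state=(-1.435, 0.278)
t=2.800: state=(-1.503, 0.252)
t=3.000: state=(-1.551, 0.226)
t=3.200: state=(-1.583, 0.199)
t=3.400: state=(-1.602, 0.172)
t=3.600: state=(-1.611, 0.146)
t=3.800: state=(-1.613, 0.120)
t=4.000: state=(-1.610, 0.094)
t=4.200: state=(-1.604, 0.069)
t=4.400: state=(-1.595, 0.045)
t=4.600: state=(-1.584, 0.022)
t=4.800: state=(-1.572, -0.000)
t=5.000: state=(-1.560, -0.022)
t=5.200: state=(-1.547, -0.043)
t=5.360: state=(-1.536, -0.059)
largest grid value and its neighbours: w(0.940)=0.38420, w(0.960)=0.38421, w(0.980)=0.38420
parabola through these three points peaks at t≈0.957 with w≈0.38421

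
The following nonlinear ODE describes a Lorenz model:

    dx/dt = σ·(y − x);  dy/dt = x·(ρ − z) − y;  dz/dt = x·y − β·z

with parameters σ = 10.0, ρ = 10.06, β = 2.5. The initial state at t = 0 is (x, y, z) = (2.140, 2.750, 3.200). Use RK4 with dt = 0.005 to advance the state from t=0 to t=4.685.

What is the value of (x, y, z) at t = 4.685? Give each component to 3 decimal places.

(x, y, z) = (5.059, 5.072, 9.266)

t=0.000: state=(2.140, 2.750, 3.200)
step 1 (dt=0.005): k1=(6.100, 11.930, -2.115), k2=(6.246, 12.017, -1.996), k3=(6.244, 12.018, -1.995), k4=(6.389, 12.106, -1.874); state += dt/6·(k1+2k2+2k3+k4)
t=0.005: state=(2.171, 2.810, 3.190)
t=0.010: state=(2.204, 2.871, 3.181)
t=0.015: state=(2.238, 2.933, 3.174)
continuing one RK4 step at a time; state shown every 40 steps (Δt=0.2):
t=0.200: state=(4.390, 5.982, 4.232)
t=0.400: state=(7.397, 8.136, 10.043)
t=0.600: state=(5.743, 3.902, 12.793)
t=0.800: state=(2.935, 2.204, 9.504)
t=1.000: state=(2.548, 2.776, 6.738)
t=1.200: state=(3.627, 4.455, 5.828)
t=1.400: state=(5.584, 6.528, 7.736)
t=1.600: state=(6.281, 5.856, 11.020)
t=1.800: state=(4.592, 3.694, 10.654)
t=2.000: state=(3.510, 3.353, 8.524)
t=2.200: state=(3.820, 4.239, 7.295)
t=2.400: state=(4.938, 5.541, 7.876)
t=2.600: state=(5.693, 5.721, 9.749)
t=2.800: state=(5.057, 4.528, 10.294)
t=3.000: state=(4.181, 3.924, 9.182)
t=3.200: state=(4.119, 4.293, 8.174)
t=3.400: state=(4.713, 5.073, 8.236)
t=3.600: state=(5.259, 5.375, 9.222)
t=3.800: state=(5.080, 4.825, 9.805)
t=4.000: state=(4.537, 4.321, 9.342)
t=4.200: state=(4.363, 4.410, 8.658)
t=4.400: state=(4.649, 4.853, 8.534)
t=4.600: state=(5.005, 5.116, 9.025)
t=4.685: state=(5.059, 5.072, 9.266)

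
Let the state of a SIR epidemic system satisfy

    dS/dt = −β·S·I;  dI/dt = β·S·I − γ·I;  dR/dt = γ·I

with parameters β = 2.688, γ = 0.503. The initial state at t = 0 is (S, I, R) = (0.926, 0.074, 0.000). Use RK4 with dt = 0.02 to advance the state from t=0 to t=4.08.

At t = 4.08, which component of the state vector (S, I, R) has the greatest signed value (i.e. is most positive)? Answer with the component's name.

largest component: R

t=0.000: state=(0.926, 0.074, 0.000)
step 1 (dt=0.02): k1=(-0.184, 0.147, 0.037), k2=(-0.187, 0.150, 0.038), k3=(-0.188, 0.150, 0.038), k4=(-0.191, 0.152, 0.039); state += dt/6·(k1+2k2+2k3+k4)
t=0.020: state=(0.922, 0.077, 0.001)
t=0.040: state=(0.918, 0.080, 0.002)
t=0.060: state=(0.914, 0.083, 0.002)
continuing one RK4 step at a time; state shown every 10 steps (Δt=0.2):
t=0.200: state=(0.882, 0.109, 0.009)
t=0.400: state=(0.822, 0.156, 0.022)
t=0.600: state=(0.744, 0.215, 0.041)
t=0.800: state=(0.651, 0.283, 0.066)
t=1.000: state=(0.549, 0.353, 0.098)
t=1.200: state=(0.446, 0.417, 0.137)
t=1.400: state=(0.351, 0.467, 0.181)
t=1.600: state=(0.271, 0.499, 0.230)
t=1.800: state=(0.206, 0.513, 0.281)
t=2.000: state=(0.156, 0.511, 0.333)
t=2.200: state=(0.119, 0.497, 0.383)
t=2.400: state=(0.092, 0.476, 0.432)
t=2.600: state=(0.072, 0.449, 0.479)
t=2.800: state=(0.057, 0.421, 0.523)
t=3.000: state=(0.046, 0.391, 0.564)
t=3.200: state=(0.037, 0.361, 0.601)
t=3.400: state=(0.031, 0.333, 0.636)
t=3.600: state=(0.026, 0.306, 0.668)
t=3.800: state=(0.022, 0.280, 0.698)
t=4.000: state=(0.019, 0.256, 0.725)
t=4.080: state=(0.018, 0.247, 0.735)
compare at T: S=0.018, I=0.247, R=0.735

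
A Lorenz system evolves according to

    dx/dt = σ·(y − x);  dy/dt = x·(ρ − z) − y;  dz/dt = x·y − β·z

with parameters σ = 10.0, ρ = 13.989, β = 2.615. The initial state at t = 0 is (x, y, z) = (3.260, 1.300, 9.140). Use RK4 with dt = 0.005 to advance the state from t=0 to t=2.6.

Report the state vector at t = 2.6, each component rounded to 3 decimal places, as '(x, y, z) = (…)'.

(x, y, z) = (5.367, 4.227, 14.478)

t=0.000: state=(3.260, 1.300, 9.140)
step 1 (dt=0.005): k1=(-19.600, 14.508, -19.663), k2=(-18.747, 14.392, -19.482), k3=(-18.772, 14.401, -19.481), k4=(-17.941, 14.289, -19.302); state += dt/6·(k1+2k2+2k3+k4)
t=0.005: state=(3.166, 1.372, 9.043)
t=0.010: state=(3.080, 1.443, 8.947)
t=0.015: state=(3.002, 1.513, 8.853)
continuing one RK4 step at a time; state shown every 20 steps (Δt=0.1):
t=0.100: state=(2.520, 2.648, 7.509)
t=0.200: state=(3.160, 4.245, 6.628)
t=0.300: state=(4.645, 6.520, 6.956)
t=0.400: state=(6.808, 9.122, 9.388)
t=0.500: state=(8.743, 9.926, 14.078)
t=0.600: state=(8.603, 7.115, 17.654)
t=0.700: state=(6.348, 3.775, 17.112)
t=0.800: state=(4.140, 2.460, 14.515)
t=0.900: state=(3.043, 2.480, 11.909)
t=1.000: state=(2.897, 3.118, 9.876)
t=1.100: state=(3.428, 4.258, 8.616)
t=1.200: state=(4.548, 5.951, 8.426)
t=1.300: state=(6.165, 7.914, 9.806)
t=1.400: state=(7.745, 8.939, 12.888)
t=1.500: state=(8.141, 7.632, 15.942)
t=1.600: state=(6.883, 5.113, 16.509)
t=1.700: state=(5.122, 3.571, 14.921)
t=1.800: state=(3.983, 3.276, 12.798)
t=1.900: state=(3.674, 3.730, 10.998)
t=2.000: state=(4.040, 4.694, 9.878)
t=2.100: state=(4.942, 6.064, 9.732)
t=2.200: state=(6.190, 7.486, 10.859)
t=2.300: state=(7.298, 8.076, 13.105)
t=2.400: state=(7.513, 7.117, 15.176)
t=2.500: state=(6.624, 5.387, 15.587)
t=2.600: state=(5.367, 4.227, 14.478)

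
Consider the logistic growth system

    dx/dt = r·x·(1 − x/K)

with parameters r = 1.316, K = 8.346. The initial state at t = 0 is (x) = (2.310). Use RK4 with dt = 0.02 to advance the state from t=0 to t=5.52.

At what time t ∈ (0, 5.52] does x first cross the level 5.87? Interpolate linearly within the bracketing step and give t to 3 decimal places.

t=0.000: state=(2.310)
step 1 (dt=0.02): k1=(2.199), k2=(2.211), k3=(2.211), k4=(2.224); state += dt/6·(k1+2k2+2k3+k4)
t=0.020: state=(2.354)
t=0.040: state=(2.399)
t=0.060: state=(2.444)
continuing one RK4 step at a time; state shown every 10 steps (Δt=0.2):
t=0.200: state=(2.774)
t=0.400: state=(3.281)
t=0.600: state=(3.817)
t=0.800: state=(4.365)
t=1.000: state=(4.907)
t=1.200: state=(5.424)
t=1.380: state=(5.857)
next step: t=1.400: state=(5.902) — x has crossed 5.87
linear interpolation between t=1.380 (5.85670) and t=1.400 (5.90243) → t≈1.386

t = 1.386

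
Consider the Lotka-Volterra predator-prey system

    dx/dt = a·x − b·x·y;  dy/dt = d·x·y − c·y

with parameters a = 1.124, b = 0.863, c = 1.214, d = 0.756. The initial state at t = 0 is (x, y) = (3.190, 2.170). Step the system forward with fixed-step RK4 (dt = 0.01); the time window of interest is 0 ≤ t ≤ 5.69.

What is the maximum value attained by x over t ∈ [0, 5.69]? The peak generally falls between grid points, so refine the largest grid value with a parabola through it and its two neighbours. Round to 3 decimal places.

t=0.000: state=(3.190, 2.170)
step 1 (dt=0.01): k1=(-2.388, 2.599), k2=(-2.415, 2.595), k3=(-2.415, 2.594), k4=(-2.441, 2.590); state += dt/6·(k1+2k2+2k3+k4)
t=0.010: state=(3.166, 2.196)
t=0.020: state=(3.141, 2.222)
t=0.030: state=(3.116, 2.248)
continuing one RK4 step at a time; state shown every 20 steps (Δt=0.2):
t=0.200: state=(2.631, 2.648)
t=0.400: state=(2.025, 2.952)
t=0.600: state=(1.510, 3.020)
t=0.800: state=(1.133, 2.888)
t=1.000: state=(0.879, 2.634)
t=1.200: state=(0.717, 2.329)
t=1.400: state=(0.617, 2.020)
t=1.600: state=(0.559, 1.731)
t=1.800: state=(0.531, 1.474)
t=2.000: state=(0.526, 1.252)
t=2.200: state=(0.540, 1.064)
t=2.400: state=(0.570, 0.908)
t=2.600: state=(0.617, 0.779)
t=2.800: state=(0.682, 0.674)
t=3.000: state=(0.766, 0.590)
t=3.200: state=(0.872, 0.523)
t=3.400: state=(1.002, 0.473)
t=3.600: state=(1.160, 0.437)
t=3.800: state=(1.350, 0.414)
t=4.000: state=(1.575, 0.405)
t=4.200: state=(1.838, 0.411)
t=4.400: state=(2.140, 0.435)
t=4.600: state=(2.477, 0.484)
t=4.800: state=(2.834, 0.567)
t=5.000: state=(3.183, 0.701)
t=5.200: state=(3.473, 0.910)
t=5.400: state=(3.623, 1.224)
t=5.600: state=(3.544, 1.656)
t=5.690: state=(3.418, 1.882)
largest grid value and its neighbours: x(5.430)=3.62760, x(5.440)=3.62796, x(5.450)=3.62769
parabola through these three points peaks at t≈5.441 with x≈3.62796

max x = 3.628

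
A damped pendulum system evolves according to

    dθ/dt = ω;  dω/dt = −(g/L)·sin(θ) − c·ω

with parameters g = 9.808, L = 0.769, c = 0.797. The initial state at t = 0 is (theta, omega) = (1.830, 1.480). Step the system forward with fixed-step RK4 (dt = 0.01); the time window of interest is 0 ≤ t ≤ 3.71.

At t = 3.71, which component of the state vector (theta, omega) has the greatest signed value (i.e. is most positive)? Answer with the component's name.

largest component: omega

t=0.000: state=(1.830, 1.480)
step 1 (dt=0.01): k1=(1.480, -13.508), k2=(1.412, -13.429), k3=(1.413, -13.431), k4=(1.346, -13.353); state += dt/6·(k1+2k2+2k3+k4)
t=0.010: state=(1.844, 1.346)
t=0.020: state=(1.857, 1.213)
t=0.030: state=(1.868, 1.082)
continuing one RK4 step at a time; state shown every 20 steps (Δt=0.2):
t=0.200: state=(1.874, -0.974)
t=0.400: state=(1.457, -3.153)
t=0.600: state=(0.651, -4.700)
t=0.800: state=(-0.294, -4.370)
t=1.000: state=(-0.975, -2.274)
t=1.200: state=(-1.182, 0.182)
t=1.400: state=(-0.929, 2.236)
t=1.600: state=(-0.352, 3.315)
t=1.800: state=(0.292, 2.858)
t=2.000: state=(0.713, 1.243)
t=2.200: state=(0.775, -0.591)
t=2.400: state=(0.509, -1.947)
t=2.600: state=(0.063, -2.320)
t=2.800: state=(-0.345, -1.608)
t=3.000: state=(-0.541, -0.310)
t=3.200: state=(-0.474, 0.922)
t=3.400: state=(-0.210, 1.592)
t=3.600: state=(0.108, 1.462)
t=3.710: state=(0.250, 1.094)
compare at T: theta=0.250, omega=1.094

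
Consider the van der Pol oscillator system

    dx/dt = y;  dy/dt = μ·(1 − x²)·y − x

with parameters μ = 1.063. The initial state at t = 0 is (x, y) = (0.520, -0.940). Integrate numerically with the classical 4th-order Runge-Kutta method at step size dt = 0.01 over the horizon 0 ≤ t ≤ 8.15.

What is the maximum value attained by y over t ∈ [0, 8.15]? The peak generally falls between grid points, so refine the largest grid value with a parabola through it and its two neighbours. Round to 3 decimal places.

t=0.000: state=(0.520, -0.940)
step 1 (dt=0.01): k1=(-0.940, -1.249), k2=(-0.946, -1.254), k3=(-0.946, -1.254), k4=(-0.953, -1.259); state += dt/6·(k1+2k2+2k3+k4)
t=0.010: state=(0.511, -0.953)
t=0.020: state=(0.501, -0.965)
t=0.030: state=(0.491, -0.978)
continuing one RK4 step at a time; state shown every 50 steps (Δt=0.5):
t=0.500: state=(-0.129, -1.693)
t=1.000: state=(-1.108, -1.950)
t=1.500: state=(-1.742, -0.489)
t=2.000: state=(-1.731, 0.374)
t=2.500: state=(-1.451, 0.719)
t=3.000: state=(-1.006, 1.092)
t=3.500: state=(-0.298, 1.835)
t=4.000: state=(0.881, 2.711)
t=4.500: state=(1.883, 0.920)
t=5.000: state=(1.966, -0.304)
t=5.500: state=(1.724, -0.614)
t=6.000: state=(1.361, -0.853)
t=6.500: state=(0.840, -1.283)
t=7.000: state=(-0.006, -2.200)
t=7.500: state=(-1.294, -2.485)
t=8.000: state=(-1.988, -0.338)
t=8.150: state=(-2.009, 0.029)
largest grid value and its neighbours: y(3.980)=2.71195, y(3.990)=2.71204, y(4.000)=2.71051
parabola through these three points peaks at t≈3.986 with y≈2.71220

max y = 2.712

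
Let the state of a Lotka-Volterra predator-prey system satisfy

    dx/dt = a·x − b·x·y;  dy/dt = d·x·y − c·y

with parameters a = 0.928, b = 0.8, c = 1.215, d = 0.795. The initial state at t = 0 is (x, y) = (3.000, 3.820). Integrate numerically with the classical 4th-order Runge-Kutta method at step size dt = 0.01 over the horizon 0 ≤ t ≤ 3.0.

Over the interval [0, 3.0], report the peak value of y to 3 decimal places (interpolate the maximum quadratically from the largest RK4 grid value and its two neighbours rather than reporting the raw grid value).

t=0.000: state=(3.000, 3.820)
step 1 (dt=0.01): k1=(-6.384, 4.469), k2=(-6.369, 4.398), k3=(-6.368, 4.398), k4=(-6.352, 4.325); state += dt/6·(k1+2k2+2k3+k4)
t=0.010: state=(2.936, 3.864)
t=0.020: state=(2.873, 3.906)
t=0.030: state=(2.810, 3.947)
continuing one RK4 step at a time; state shown every 10 steps (Δt=0.1):
t=0.100: state=(2.387, 4.189)
t=0.200: state=(1.856, 4.388)
t=0.300: state=(1.430, 4.426)
t=0.400: state=(1.105, 4.332)
t=0.500: state=(0.863, 4.147)
t=0.600: state=(0.686, 3.904)
t=0.700: state=(0.557, 3.631)
t=0.800: state=(0.462, 3.348)
t=0.900: state=(0.392, 3.067)
t=1.000: state=(0.340, 2.796)
t=1.100: state=(0.302, 2.540)
t=1.200: state=(0.273, 2.301)
t=1.300: state=(0.251, 2.081)
t=1.400: state=(0.235, 1.879)
t=1.500: state=(0.224, 1.694)
t=1.600: state=(0.216, 1.527)
t=1.700: state=(0.211, 1.375)
t=1.800: state=(0.209, 1.239)
t=1.900: state=(0.208, 1.115)
t=2.000: state=(0.210, 1.004)
t=2.100: state=(0.214, 0.904)
t=2.200: state=(0.219, 0.815)
t=2.300: state=(0.226, 0.734)
t=2.400: state=(0.234, 0.662)
t=2.500: state=(0.244, 0.598)
t=2.600: state=(0.256, 0.540)
t=2.700: state=(0.270, 0.488)
t=2.800: state=(0.285, 0.442)
t=2.900: state=(0.302, 0.401)
t=3.000: state=(0.322, 0.364)
largest grid value and its neighbours: y(0.260)=4.42851, y(0.270)=4.42988, y(0.280)=4.42983
parabola through these three points peaks at t≈0.275 with y≈4.43004

max y = 4.430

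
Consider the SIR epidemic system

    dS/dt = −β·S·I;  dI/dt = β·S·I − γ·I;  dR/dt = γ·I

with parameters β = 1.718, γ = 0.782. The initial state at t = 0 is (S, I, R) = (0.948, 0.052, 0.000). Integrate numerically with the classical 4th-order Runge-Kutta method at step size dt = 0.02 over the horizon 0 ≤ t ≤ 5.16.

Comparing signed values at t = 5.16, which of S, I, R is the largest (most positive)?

largest component: R

t=0.000: state=(0.948, 0.052, 0.000)
step 1 (dt=0.02): k1=(-0.085, 0.044, 0.041), k2=(-0.085, 0.044, 0.041), k3=(-0.085, 0.044, 0.041), k4=(-0.086, 0.045, 0.041); state += dt/6·(k1+2k2+2k3+k4)
t=0.020: state=(0.946, 0.053, 0.001)
t=0.040: state=(0.945, 0.054, 0.002)
t=0.060: state=(0.943, 0.055, 0.003)
continuing one RK4 step at a time; state shown every 10 steps (Δt=0.2):
t=0.200: state=(0.930, 0.061, 0.009)
t=0.400: state=(0.909, 0.072, 0.019)
t=0.600: state=(0.885, 0.084, 0.031)
t=0.800: state=(0.858, 0.097, 0.046)
t=1.000: state=(0.828, 0.111, 0.062)
t=1.200: state=(0.795, 0.125, 0.080)
t=1.400: state=(0.760, 0.140, 0.101)
t=1.600: state=(0.722, 0.154, 0.124)
t=1.800: state=(0.683, 0.168, 0.149)
t=2.000: state=(0.644, 0.180, 0.176)
t=2.200: state=(0.604, 0.191, 0.205)
t=2.400: state=(0.565, 0.199, 0.236)
t=2.600: state=(0.527, 0.206, 0.267)
t=2.800: state=(0.490, 0.210, 0.300)
t=3.000: state=(0.456, 0.211, 0.333)
t=3.200: state=(0.424, 0.210, 0.366)
t=3.400: state=(0.395, 0.207, 0.398)
t=3.600: state=(0.368, 0.201, 0.430)
t=3.800: state=(0.344, 0.195, 0.461)
t=4.000: state=(0.322, 0.187, 0.491)
t=4.200: state=(0.303, 0.178, 0.520)
t=4.400: state=(0.285, 0.168, 0.547)
t=4.600: state=(0.270, 0.158, 0.572)
t=4.800: state=(0.256, 0.148, 0.596)
t=5.000: state=(0.244, 0.138, 0.618)
t=5.160: state=(0.235, 0.130, 0.635)
compare at T: S=0.235, I=0.130, R=0.635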